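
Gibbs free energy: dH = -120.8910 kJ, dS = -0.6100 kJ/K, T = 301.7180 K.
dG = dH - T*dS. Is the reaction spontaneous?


T*dS = 301.7180 * -0.6100 = -184.0480 kJ
dG = -120.8910 + 184.0480 = 63.1570 kJ (non-spontaneous)

dG = 63.1570 kJ, non-spontaneous


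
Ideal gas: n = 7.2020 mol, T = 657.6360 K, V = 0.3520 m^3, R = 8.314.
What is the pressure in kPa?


P = nRT/V = 7.2020 * 8.314 * 657.6360 / 0.3520
= 39377.5522 / 0.3520 = 111868.0461 Pa = 111.8680 kPa

111.8680 kPa


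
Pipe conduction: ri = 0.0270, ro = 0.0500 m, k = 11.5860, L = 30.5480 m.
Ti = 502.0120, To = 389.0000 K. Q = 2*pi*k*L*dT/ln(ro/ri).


dT = 113.0120 K
ln(ro/ri) = 0.6162
Q = 2*pi*11.5860*30.5480*113.0120 / 0.6162 = 407857.8356 W

407857.8356 W


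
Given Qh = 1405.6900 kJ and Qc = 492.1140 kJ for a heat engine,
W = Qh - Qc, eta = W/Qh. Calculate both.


W = 1405.6900 - 492.1140 = 913.5760 kJ
eta = 913.5760 / 1405.6900 = 0.6499 = 64.9913%

W = 913.5760 kJ, eta = 64.9913%


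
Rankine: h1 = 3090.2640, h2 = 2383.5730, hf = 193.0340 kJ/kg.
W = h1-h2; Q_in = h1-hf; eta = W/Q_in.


W = 706.6910 kJ/kg
Q_in = 2897.2300 kJ/kg
eta = 0.2439 = 24.3920%

eta = 24.3920%


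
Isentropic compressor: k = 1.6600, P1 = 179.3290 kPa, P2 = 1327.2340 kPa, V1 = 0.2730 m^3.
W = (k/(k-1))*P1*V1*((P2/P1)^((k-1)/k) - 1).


(k-1)/k = 0.3976
(P2/P1)^exp = 2.2163
W = 2.5152 * 179.3290 * 0.2730 * (2.2163 - 1) = 149.7649 kJ

149.7649 kJ


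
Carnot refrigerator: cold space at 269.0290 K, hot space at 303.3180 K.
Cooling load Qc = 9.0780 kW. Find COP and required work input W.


COP = 269.0290 / 34.2890 = 7.8459
W = 9.0780 / 7.8459 = 1.1570 kW

COP = 7.8459, W = 1.1570 kW


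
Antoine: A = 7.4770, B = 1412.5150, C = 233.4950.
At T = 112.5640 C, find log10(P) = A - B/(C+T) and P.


C+T = 346.0590
B/(C+T) = 4.0817
log10(P) = 7.4770 - 4.0817 = 3.3953
P = 10^3.3953 = 2484.7501 mmHg

2484.7501 mmHg


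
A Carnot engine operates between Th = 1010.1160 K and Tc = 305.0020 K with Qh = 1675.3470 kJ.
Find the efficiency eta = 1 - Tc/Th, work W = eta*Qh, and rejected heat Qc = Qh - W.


eta = 1 - 305.0020/1010.1160 = 0.6981
W = 0.6981 * 1675.3470 = 1169.4802 kJ
Qc = 1675.3470 - 1169.4802 = 505.8668 kJ

eta = 69.8053%, W = 1169.4802 kJ, Qc = 505.8668 kJ


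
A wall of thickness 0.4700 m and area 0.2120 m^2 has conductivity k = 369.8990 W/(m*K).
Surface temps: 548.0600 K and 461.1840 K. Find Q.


dT = 86.8760 K
Q = 369.8990 * 0.2120 * 86.8760 / 0.4700 = 14495.0920 W

14495.0920 W


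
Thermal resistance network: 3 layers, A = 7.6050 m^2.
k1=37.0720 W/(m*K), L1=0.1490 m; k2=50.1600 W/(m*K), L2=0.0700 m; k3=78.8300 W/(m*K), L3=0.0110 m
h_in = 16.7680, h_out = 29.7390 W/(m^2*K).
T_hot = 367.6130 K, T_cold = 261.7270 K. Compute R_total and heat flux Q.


R_conv_in = 1/(16.7680*7.6050) = 0.0078
R_1 = 0.1490/(37.0720*7.6050) = 0.0005
R_2 = 0.0700/(50.1600*7.6050) = 0.0002
R_3 = 0.0110/(78.8300*7.6050) = 1.8349e-05
R_conv_out = 1/(29.7390*7.6050) = 0.0044
R_total = 0.0130 K/W
Q = 105.8860 / 0.0130 = 8148.9869 W

R_total = 0.0130 K/W, Q = 8148.9869 W


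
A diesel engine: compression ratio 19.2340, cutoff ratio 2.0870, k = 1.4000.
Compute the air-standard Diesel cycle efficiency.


r^(k-1) = 3.2631
rc^k = 2.8011
eta = 0.6373 = 63.7292%

63.7292%


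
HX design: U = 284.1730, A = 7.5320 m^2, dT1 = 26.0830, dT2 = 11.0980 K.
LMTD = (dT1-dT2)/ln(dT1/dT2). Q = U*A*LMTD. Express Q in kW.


LMTD = 17.5362 K
Q = 284.1730 * 7.5320 * 17.5362 = 37534.2916 W = 37.5343 kW

37.5343 kW


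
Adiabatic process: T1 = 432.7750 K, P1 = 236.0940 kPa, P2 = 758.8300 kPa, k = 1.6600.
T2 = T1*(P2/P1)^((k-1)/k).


(k-1)/k = 0.3976
(P2/P1)^exp = 1.5908
T2 = 432.7750 * 1.5908 = 688.4369 K

688.4369 K


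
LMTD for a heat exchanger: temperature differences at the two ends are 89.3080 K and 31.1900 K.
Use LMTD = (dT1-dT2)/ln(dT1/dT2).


dT1/dT2 = 2.8634
ln(dT1/dT2) = 1.0520
LMTD = 58.1180 / 1.0520 = 55.2456 K

55.2456 K


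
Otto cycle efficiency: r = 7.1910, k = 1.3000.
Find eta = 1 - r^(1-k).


r^(k-1) = 1.8073
eta = 1 - 1/1.8073 = 0.4467 = 44.6697%

44.6697%


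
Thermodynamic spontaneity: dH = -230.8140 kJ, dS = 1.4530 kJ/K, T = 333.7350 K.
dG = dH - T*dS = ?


T*dS = 333.7350 * 1.4530 = 484.9170 kJ
dG = -230.8140 - 484.9170 = -715.7310 kJ (spontaneous)

dG = -715.7310 kJ, spontaneous


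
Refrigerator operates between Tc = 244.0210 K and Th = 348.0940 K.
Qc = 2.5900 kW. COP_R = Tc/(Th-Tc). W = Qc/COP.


COP = 244.0210 / 104.0730 = 2.3447
W = 2.5900 / 2.3447 = 1.1046 kW

COP = 2.3447, W = 1.1046 kW


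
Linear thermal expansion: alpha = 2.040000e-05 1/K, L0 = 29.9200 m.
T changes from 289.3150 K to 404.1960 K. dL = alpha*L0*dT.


dT = 114.8810 K
dL = 2.040000e-05 * 29.9200 * 114.8810 = 0.070120 m
L_final = 29.990120 m

dL = 0.070120 m


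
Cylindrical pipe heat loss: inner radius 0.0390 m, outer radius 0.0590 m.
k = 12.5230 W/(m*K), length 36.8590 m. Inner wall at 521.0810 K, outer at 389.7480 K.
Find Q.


dT = 131.3330 K
ln(ro/ri) = 0.4140
Q = 2*pi*12.5230*36.8590*131.3330 / 0.4140 = 920090.8472 W

920090.8472 W


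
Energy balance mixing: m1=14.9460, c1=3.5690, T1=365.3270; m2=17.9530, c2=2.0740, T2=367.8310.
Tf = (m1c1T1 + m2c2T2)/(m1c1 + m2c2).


num = 33183.3844
den = 90.5768
Tf = 366.3564 K

366.3564 K


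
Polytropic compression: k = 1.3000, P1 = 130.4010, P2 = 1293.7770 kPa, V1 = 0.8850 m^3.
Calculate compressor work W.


(k-1)/k = 0.2308
(P2/P1)^exp = 1.6982
W = 4.3333 * 130.4010 * 0.8850 * (1.6982 - 1) = 349.1434 kJ

349.1434 kJ


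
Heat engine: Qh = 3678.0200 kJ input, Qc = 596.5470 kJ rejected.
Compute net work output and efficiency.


W = 3678.0200 - 596.5470 = 3081.4730 kJ
eta = 3081.4730 / 3678.0200 = 0.8378 = 83.7808%

W = 3081.4730 kJ, eta = 83.7808%


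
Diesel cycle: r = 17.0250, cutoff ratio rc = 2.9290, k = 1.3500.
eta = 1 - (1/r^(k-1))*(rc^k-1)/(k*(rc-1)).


r^(k-1) = 2.6970
rc^k = 4.2665
eta = 0.5349 = 53.4912%

53.4912%


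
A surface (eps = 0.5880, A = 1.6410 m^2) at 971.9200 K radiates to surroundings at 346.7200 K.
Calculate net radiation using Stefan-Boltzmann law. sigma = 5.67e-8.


T^4 = 8.9232e+11
Tsurr^4 = 1.4452e+10
Q = 0.5880 * 5.67e-8 * 1.6410 * 8.7787e+11 = 48028.5927 W

48028.5927 W


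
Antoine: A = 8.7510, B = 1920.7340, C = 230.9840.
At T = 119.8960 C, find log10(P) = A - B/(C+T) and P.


C+T = 350.8800
B/(C+T) = 5.4740
log10(P) = 8.7510 - 5.4740 = 3.2770
P = 10^3.2770 = 1892.1340 mmHg

1892.1340 mmHg


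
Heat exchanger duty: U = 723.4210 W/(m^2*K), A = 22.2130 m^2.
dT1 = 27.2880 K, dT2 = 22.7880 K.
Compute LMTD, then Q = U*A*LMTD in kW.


LMTD = 24.9705 K
Q = 723.4210 * 22.2130 * 24.9705 = 401259.0250 W = 401.2590 kW

401.2590 kW


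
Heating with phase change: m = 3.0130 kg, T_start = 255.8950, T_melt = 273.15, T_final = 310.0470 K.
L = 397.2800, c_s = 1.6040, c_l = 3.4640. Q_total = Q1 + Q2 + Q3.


Q1 (sensible, solid) = 3.0130 * 1.6040 * 17.2550 = 83.3909 kJ
Q2 (latent) = 3.0130 * 397.2800 = 1197.0046 kJ
Q3 (sensible, liquid) = 3.0130 * 3.4640 * 36.8970 = 385.0952 kJ
Q_total = 1665.4907 kJ

1665.4907 kJ


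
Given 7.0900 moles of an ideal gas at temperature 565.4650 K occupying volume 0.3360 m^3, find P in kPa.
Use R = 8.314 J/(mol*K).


P = nRT/V = 7.0900 * 8.314 * 565.4650 / 0.3360
= 33332.0469 / 0.3360 = 99202.5206 Pa = 99.2025 kPa

99.2025 kPa


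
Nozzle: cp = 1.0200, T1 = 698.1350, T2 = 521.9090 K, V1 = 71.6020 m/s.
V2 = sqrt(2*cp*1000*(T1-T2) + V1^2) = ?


dT = 176.2260 K
2*cp*1000*dT = 359501.0400
V1^2 = 5126.8464
V2 = sqrt(364627.8864) = 603.8443 m/s

603.8443 m/s


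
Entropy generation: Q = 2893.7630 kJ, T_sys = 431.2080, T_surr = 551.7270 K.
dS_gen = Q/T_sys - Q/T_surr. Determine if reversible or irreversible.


dS_sys = 2893.7630/431.2080 = 6.7108 kJ/K
dS_surr = -2893.7630/551.7270 = -5.2449 kJ/K
dS_gen = 6.7108 - 5.2449 = 1.4659 kJ/K (irreversible)

dS_gen = 1.4659 kJ/K, irreversible


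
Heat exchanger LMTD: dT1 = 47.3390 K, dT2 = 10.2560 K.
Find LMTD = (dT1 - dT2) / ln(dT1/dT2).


dT1/dT2 = 4.6157
ln(dT1/dT2) = 1.5295
LMTD = 37.0830 / 1.5295 = 24.2456 K

24.2456 K


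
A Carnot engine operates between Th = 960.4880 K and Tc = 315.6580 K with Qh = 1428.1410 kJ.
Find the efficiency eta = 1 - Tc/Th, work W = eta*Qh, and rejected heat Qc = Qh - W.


eta = 1 - 315.6580/960.4880 = 0.6714
W = 0.6714 * 1428.1410 = 958.7919 kJ
Qc = 1428.1410 - 958.7919 = 469.3491 kJ

eta = 67.1357%, W = 958.7919 kJ, Qc = 469.3491 kJ


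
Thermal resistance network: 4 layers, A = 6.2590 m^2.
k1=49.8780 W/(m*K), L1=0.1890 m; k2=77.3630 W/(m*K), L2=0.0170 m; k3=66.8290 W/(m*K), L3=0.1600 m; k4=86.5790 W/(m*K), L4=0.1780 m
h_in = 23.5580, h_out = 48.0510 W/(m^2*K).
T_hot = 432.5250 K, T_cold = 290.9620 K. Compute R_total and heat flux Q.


R_conv_in = 1/(23.5580*6.2590) = 0.0068
R_1 = 0.1890/(49.8780*6.2590) = 0.0006
R_2 = 0.0170/(77.3630*6.2590) = 3.5108e-05
R_3 = 0.1600/(66.8290*6.2590) = 0.0004
R_4 = 0.1780/(86.5790*6.2590) = 0.0003
R_conv_out = 1/(48.0510*6.2590) = 0.0033
R_total = 0.0115 K/W
Q = 141.5630 / 0.0115 = 12354.4128 W

R_total = 0.0115 K/W, Q = 12354.4128 W


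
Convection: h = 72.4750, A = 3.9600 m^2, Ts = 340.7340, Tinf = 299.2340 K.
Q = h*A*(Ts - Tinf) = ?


dT = 41.5000 K
Q = 72.4750 * 3.9600 * 41.5000 = 11910.5415 W

11910.5415 W


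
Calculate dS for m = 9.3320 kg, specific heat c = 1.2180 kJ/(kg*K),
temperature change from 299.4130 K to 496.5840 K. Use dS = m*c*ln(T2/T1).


T2/T1 = 1.6585
ln(T2/T1) = 0.5059
dS = 9.3320 * 1.2180 * 0.5059 = 5.7506 kJ/K

5.7506 kJ/K


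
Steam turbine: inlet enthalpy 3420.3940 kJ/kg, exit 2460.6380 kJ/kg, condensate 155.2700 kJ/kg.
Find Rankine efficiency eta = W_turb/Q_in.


W = 959.7560 kJ/kg
Q_in = 3265.1240 kJ/kg
eta = 0.2939 = 29.3942%

eta = 29.3942%


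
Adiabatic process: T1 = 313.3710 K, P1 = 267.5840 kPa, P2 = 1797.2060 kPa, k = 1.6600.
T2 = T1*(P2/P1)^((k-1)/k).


(k-1)/k = 0.3976
(P2/P1)^exp = 2.1324
T2 = 313.3710 * 2.1324 = 668.2220 K

668.2220 K


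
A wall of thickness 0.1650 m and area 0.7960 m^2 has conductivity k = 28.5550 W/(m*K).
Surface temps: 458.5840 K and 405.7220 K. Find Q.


dT = 52.8620 K
Q = 28.5550 * 0.7960 * 52.8620 / 0.1650 = 7282.0705 W

7282.0705 W


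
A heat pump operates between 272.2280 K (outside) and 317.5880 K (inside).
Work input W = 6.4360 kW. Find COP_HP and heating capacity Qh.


COP = 317.5880 / 45.3600 = 7.0015
Qh = 7.0015 * 6.4360 = 45.0616 kW

COP = 7.0015, Qh = 45.0616 kW


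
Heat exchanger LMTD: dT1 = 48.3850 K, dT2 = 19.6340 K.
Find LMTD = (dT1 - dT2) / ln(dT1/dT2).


dT1/dT2 = 2.4643
ln(dT1/dT2) = 0.9019
LMTD = 28.7510 / 0.9019 = 31.8773 K

31.8773 K


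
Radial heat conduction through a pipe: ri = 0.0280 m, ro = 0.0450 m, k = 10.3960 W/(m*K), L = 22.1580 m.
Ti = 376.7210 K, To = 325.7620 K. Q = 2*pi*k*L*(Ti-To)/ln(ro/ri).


dT = 50.9590 K
ln(ro/ri) = 0.4745
Q = 2*pi*10.3960*22.1580*50.9590 / 0.4745 = 155453.2618 W

155453.2618 W


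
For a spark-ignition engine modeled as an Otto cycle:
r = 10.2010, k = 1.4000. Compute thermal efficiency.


r^(k-1) = 2.5320
eta = 1 - 1/2.5320 = 0.6050 = 60.5049%

60.5049%


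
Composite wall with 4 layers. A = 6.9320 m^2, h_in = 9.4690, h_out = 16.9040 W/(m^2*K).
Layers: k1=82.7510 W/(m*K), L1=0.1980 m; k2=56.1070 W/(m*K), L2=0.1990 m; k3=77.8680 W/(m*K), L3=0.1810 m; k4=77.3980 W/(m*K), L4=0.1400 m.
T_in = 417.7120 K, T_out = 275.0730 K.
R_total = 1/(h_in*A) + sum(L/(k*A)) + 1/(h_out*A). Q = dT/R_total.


R_conv_in = 1/(9.4690*6.9320) = 0.0152
R_1 = 0.1980/(82.7510*6.9320) = 0.0003
R_2 = 0.1990/(56.1070*6.9320) = 0.0005
R_3 = 0.1810/(77.8680*6.9320) = 0.0003
R_4 = 0.1400/(77.3980*6.9320) = 0.0003
R_conv_out = 1/(16.9040*6.9320) = 0.0085
R_total = 0.0252 K/W
Q = 142.6390 / 0.0252 = 5655.3646 W

R_total = 0.0252 K/W, Q = 5655.3646 W


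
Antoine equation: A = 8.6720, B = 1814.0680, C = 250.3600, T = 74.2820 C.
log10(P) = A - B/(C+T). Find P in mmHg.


C+T = 324.6420
B/(C+T) = 5.5879
log10(P) = 8.6720 - 5.5879 = 3.0841
P = 10^3.0841 = 1213.6599 mmHg

1213.6599 mmHg


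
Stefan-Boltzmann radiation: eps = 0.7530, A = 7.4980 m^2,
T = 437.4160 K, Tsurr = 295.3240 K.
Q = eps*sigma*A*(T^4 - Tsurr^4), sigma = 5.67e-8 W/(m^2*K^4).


T^4 = 3.6608e+10
Tsurr^4 = 7.6067e+09
Q = 0.7530 * 5.67e-8 * 7.4980 * 2.9002e+10 = 9284.2032 W

9284.2032 W


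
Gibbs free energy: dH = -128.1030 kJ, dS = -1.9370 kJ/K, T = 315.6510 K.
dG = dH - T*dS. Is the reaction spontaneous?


T*dS = 315.6510 * -1.9370 = -611.4160 kJ
dG = -128.1030 + 611.4160 = 483.3130 kJ (non-spontaneous)

dG = 483.3130 kJ, non-spontaneous


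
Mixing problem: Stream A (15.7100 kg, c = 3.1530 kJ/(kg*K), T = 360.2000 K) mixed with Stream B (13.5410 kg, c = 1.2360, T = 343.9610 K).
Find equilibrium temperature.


num = 23598.7773
den = 66.2703
Tf = 356.0988 K

356.0988 K


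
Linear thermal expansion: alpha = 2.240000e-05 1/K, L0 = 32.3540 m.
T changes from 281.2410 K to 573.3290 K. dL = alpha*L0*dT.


dT = 292.0880 K
dL = 2.240000e-05 * 32.3540 * 292.0880 = 0.211685 m
L_final = 32.565685 m

dL = 0.211685 m


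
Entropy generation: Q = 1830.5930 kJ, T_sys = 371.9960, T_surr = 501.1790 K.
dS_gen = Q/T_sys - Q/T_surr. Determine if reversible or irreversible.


dS_sys = 1830.5930/371.9960 = 4.9210 kJ/K
dS_surr = -1830.5930/501.1790 = -3.6526 kJ/K
dS_gen = 4.9210 - 3.6526 = 1.2684 kJ/K (irreversible)

dS_gen = 1.2684 kJ/K, irreversible


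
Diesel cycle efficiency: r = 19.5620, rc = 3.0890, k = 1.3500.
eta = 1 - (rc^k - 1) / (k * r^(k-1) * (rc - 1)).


r^(k-1) = 2.8314
rc^k = 4.5841
eta = 0.5511 = 55.1137%

55.1137%


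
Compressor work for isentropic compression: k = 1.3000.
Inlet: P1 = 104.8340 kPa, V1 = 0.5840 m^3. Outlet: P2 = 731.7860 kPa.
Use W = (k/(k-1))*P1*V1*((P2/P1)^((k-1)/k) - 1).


(k-1)/k = 0.2308
(P2/P1)^exp = 1.5658
W = 4.3333 * 104.8340 * 0.5840 * (1.5658 - 1) = 150.1121 kJ

150.1121 kJ


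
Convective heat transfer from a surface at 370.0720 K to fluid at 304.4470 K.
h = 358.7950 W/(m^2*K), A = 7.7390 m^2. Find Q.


dT = 65.6250 K
Q = 358.7950 * 7.7390 * 65.6250 = 182221.8894 W

182221.8894 W


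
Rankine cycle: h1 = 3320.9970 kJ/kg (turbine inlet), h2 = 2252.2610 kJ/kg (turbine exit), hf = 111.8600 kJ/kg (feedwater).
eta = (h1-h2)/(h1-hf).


W = 1068.7360 kJ/kg
Q_in = 3209.1370 kJ/kg
eta = 0.3330 = 33.3029%

eta = 33.3029%


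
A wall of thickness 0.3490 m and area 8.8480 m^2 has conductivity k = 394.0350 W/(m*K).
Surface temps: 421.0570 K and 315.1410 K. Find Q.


dT = 105.9160 K
Q = 394.0350 * 8.8480 * 105.9160 / 0.3490 = 1058074.0363 W

1058074.0363 W


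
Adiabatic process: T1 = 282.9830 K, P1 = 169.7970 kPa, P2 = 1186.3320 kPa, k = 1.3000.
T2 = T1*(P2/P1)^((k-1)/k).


(k-1)/k = 0.2308
(P2/P1)^exp = 1.5661
T2 = 282.9830 * 1.5661 = 443.1934 K

443.1934 K


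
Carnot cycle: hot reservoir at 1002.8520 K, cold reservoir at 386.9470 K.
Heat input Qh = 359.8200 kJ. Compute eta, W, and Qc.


eta = 1 - 386.9470/1002.8520 = 0.6142
W = 0.6142 * 359.8200 = 220.9847 kJ
Qc = 359.8200 - 220.9847 = 138.8353 kJ

eta = 61.4153%, W = 220.9847 kJ, Qc = 138.8353 kJ


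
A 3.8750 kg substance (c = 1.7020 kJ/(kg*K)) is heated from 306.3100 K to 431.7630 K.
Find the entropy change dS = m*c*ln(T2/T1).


T2/T1 = 1.4096
ln(T2/T1) = 0.3433
dS = 3.8750 * 1.7020 * 0.3433 = 2.2640 kJ/K

2.2640 kJ/K


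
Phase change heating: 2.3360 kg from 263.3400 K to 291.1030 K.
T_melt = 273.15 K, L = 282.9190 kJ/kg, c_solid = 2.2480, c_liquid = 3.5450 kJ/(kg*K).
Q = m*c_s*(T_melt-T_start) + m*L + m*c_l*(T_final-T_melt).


Q1 (sensible, solid) = 2.3360 * 2.2480 * 9.8100 = 51.5155 kJ
Q2 (latent) = 2.3360 * 282.9190 = 660.8988 kJ
Q3 (sensible, liquid) = 2.3360 * 3.5450 * 17.9530 = 148.6709 kJ
Q_total = 861.0853 kJ

861.0853 kJ


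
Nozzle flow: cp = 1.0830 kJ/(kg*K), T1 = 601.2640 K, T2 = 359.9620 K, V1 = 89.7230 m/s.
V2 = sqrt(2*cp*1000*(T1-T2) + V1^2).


dT = 241.3020 K
2*cp*1000*dT = 522660.1320
V1^2 = 8050.2167
V2 = sqrt(530710.3487) = 728.4987 m/s

728.4987 m/s


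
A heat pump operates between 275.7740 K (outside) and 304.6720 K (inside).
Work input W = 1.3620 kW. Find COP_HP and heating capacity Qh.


COP = 304.6720 / 28.8980 = 10.5430
Qh = 10.5430 * 1.3620 = 14.3596 kW

COP = 10.5430, Qh = 14.3596 kW


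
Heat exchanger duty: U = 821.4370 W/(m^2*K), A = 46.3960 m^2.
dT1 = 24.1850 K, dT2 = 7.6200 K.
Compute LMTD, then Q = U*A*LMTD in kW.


LMTD = 14.3425 K
Q = 821.4370 * 46.3960 * 14.3425 = 546613.9519 W = 546.6140 kW

546.6140 kW


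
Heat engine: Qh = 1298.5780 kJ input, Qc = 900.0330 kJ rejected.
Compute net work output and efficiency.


W = 1298.5780 - 900.0330 = 398.5450 kJ
eta = 398.5450 / 1298.5780 = 0.3069 = 30.6909%

W = 398.5450 kJ, eta = 30.6909%


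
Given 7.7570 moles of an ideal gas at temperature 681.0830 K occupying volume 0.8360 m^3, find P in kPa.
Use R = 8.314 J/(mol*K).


P = nRT/V = 7.7570 * 8.314 * 681.0830 / 0.8360
= 43924.1991 / 0.8360 = 52540.9081 Pa = 52.5409 kPa

52.5409 kPa


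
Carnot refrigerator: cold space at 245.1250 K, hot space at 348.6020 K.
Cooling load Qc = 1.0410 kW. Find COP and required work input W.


COP = 245.1250 / 103.4770 = 2.3689
W = 1.0410 / 2.3689 = 0.4394 kW

COP = 2.3689, W = 0.4394 kW


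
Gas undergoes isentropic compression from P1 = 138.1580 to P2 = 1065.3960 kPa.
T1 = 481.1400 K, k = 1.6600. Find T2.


(k-1)/k = 0.3976
(P2/P1)^exp = 2.2528
T2 = 481.1400 * 2.2528 = 1083.8965 K

1083.8965 K


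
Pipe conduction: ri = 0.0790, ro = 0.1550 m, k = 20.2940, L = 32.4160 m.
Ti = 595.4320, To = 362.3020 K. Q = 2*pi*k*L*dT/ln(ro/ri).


dT = 233.1300 K
ln(ro/ri) = 0.6740
Q = 2*pi*20.2940*32.4160*233.1300 / 0.6740 = 1429749.2098 W

1429749.2098 W


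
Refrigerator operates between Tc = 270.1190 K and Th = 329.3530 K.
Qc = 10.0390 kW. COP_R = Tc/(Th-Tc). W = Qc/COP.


COP = 270.1190 / 59.2340 = 4.5602
W = 10.0390 / 4.5602 = 2.2014 kW

COP = 4.5602, W = 2.2014 kW


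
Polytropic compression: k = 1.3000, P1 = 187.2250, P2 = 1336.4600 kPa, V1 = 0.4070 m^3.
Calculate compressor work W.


(k-1)/k = 0.2308
(P2/P1)^exp = 1.5739
W = 4.3333 * 187.2250 * 0.4070 * (1.5739 - 1) = 189.5100 kJ

189.5100 kJ


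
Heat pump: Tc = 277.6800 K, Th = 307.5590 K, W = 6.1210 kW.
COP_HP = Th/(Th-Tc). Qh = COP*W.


COP = 307.5590 / 29.8790 = 10.2935
Qh = 10.2935 * 6.1210 = 63.0064 kW

COP = 10.2935, Qh = 63.0064 kW


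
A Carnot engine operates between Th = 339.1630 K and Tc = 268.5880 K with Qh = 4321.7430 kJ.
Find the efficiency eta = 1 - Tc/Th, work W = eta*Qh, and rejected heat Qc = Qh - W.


eta = 1 - 268.5880/339.1630 = 0.2081
W = 0.2081 * 4321.7430 = 899.2933 kJ
Qc = 4321.7430 - 899.2933 = 3422.4497 kJ

eta = 20.8086%, W = 899.2933 kJ, Qc = 3422.4497 kJ


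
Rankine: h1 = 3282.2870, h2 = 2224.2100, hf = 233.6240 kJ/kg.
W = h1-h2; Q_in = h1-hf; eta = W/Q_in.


W = 1058.0770 kJ/kg
Q_in = 3048.6630 kJ/kg
eta = 0.3471 = 34.7063%

eta = 34.7063%


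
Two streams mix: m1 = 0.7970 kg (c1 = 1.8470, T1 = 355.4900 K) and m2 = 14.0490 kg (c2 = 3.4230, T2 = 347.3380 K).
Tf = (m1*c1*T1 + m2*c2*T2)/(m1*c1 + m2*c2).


num = 17226.6919
den = 49.5618
Tf = 347.5801 K

347.5801 K


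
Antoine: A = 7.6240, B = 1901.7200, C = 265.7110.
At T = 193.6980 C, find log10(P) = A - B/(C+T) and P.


C+T = 459.4090
B/(C+T) = 4.1395
log10(P) = 7.6240 - 4.1395 = 3.4845
P = 10^3.4845 = 3051.4604 mmHg

3051.4604 mmHg


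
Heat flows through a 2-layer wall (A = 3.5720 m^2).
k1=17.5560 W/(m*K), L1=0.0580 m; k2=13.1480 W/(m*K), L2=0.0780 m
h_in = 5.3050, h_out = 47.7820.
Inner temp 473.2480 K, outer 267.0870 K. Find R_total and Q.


R_conv_in = 1/(5.3050*3.5720) = 0.0528
R_1 = 0.0580/(17.5560*3.5720) = 0.0009
R_2 = 0.0780/(13.1480*3.5720) = 0.0017
R_conv_out = 1/(47.7820*3.5720) = 0.0059
R_total = 0.0612 K/W
Q = 206.1610 / 0.0612 = 3367.7261 W

R_total = 0.0612 K/W, Q = 3367.7261 W


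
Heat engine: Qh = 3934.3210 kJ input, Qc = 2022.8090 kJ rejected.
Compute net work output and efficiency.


W = 3934.3210 - 2022.8090 = 1911.5120 kJ
eta = 1911.5120 / 3934.3210 = 0.4859 = 48.5856%

W = 1911.5120 kJ, eta = 48.5856%


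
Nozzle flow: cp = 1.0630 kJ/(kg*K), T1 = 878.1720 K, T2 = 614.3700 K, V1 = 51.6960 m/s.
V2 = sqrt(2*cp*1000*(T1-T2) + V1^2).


dT = 263.8020 K
2*cp*1000*dT = 560843.0520
V1^2 = 2672.4764
V2 = sqrt(563515.5284) = 750.6767 m/s

750.6767 m/s


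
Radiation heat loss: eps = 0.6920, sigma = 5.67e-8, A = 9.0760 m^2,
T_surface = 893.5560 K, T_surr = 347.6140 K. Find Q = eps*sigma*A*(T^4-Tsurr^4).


T^4 = 6.3751e+11
Tsurr^4 = 1.4601e+10
Q = 0.6920 * 5.67e-8 * 9.0760 * 6.2291e+11 = 221823.8290 W

221823.8290 W


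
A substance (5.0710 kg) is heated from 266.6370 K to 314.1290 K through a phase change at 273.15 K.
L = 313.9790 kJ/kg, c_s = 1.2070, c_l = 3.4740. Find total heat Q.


Q1 (sensible, solid) = 5.0710 * 1.2070 * 6.5130 = 39.8641 kJ
Q2 (latent) = 5.0710 * 313.9790 = 1592.1875 kJ
Q3 (sensible, liquid) = 5.0710 * 3.4740 * 40.9790 = 721.9129 kJ
Q_total = 2353.9645 kJ

2353.9645 kJ


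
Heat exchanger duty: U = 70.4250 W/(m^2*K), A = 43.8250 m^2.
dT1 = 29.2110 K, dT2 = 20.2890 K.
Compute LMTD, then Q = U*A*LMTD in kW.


LMTD = 24.4796 K
Q = 70.4250 * 43.8250 * 24.4796 = 75553.2939 W = 75.5533 kW

75.5533 kW


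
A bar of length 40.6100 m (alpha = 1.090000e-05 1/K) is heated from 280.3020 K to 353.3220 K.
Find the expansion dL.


dT = 73.0200 K
dL = 1.090000e-05 * 40.6100 * 73.0200 = 0.032322 m
L_final = 40.642322 m

dL = 0.032322 m


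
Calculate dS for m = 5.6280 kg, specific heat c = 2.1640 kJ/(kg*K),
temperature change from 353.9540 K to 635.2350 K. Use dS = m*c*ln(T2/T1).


T2/T1 = 1.7947
ln(T2/T1) = 0.5848
dS = 5.6280 * 2.1640 * 0.5848 = 7.1226 kJ/K

7.1226 kJ/K


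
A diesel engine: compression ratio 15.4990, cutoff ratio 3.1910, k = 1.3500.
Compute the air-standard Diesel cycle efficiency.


r^(k-1) = 2.6098
rc^k = 4.7896
eta = 0.5091 = 50.9077%

50.9077%


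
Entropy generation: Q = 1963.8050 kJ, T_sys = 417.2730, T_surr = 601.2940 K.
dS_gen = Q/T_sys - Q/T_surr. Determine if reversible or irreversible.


dS_sys = 1963.8050/417.2730 = 4.7063 kJ/K
dS_surr = -1963.8050/601.2940 = -3.2660 kJ/K
dS_gen = 4.7063 - 3.2660 = 1.4403 kJ/K (irreversible)

dS_gen = 1.4403 kJ/K, irreversible


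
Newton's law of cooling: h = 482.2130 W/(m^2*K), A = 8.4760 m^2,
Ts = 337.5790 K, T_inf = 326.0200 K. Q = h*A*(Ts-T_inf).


dT = 11.5590 K
Q = 482.2130 * 8.4760 * 11.5590 = 47244.3770 W

47244.3770 W


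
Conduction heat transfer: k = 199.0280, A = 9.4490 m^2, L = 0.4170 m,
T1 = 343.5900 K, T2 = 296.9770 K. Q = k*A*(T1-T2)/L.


dT = 46.6130 K
Q = 199.0280 * 9.4490 * 46.6130 / 0.4170 = 210218.5459 W

210218.5459 W


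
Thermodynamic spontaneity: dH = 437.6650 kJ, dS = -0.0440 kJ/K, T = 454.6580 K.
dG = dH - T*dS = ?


T*dS = 454.6580 * -0.0440 = -20.0050 kJ
dG = 437.6650 + 20.0050 = 457.6700 kJ (non-spontaneous)

dG = 457.6700 kJ, non-spontaneous


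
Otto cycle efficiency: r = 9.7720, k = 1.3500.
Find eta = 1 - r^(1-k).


r^(k-1) = 2.2207
eta = 1 - 1/2.2207 = 0.5497 = 54.9696%

54.9696%


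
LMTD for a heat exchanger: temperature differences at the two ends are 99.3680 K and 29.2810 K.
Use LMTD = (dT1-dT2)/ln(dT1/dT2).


dT1/dT2 = 3.3936
ln(dT1/dT2) = 1.2219
LMTD = 70.0870 / 1.2219 = 57.3594 K

57.3594 K


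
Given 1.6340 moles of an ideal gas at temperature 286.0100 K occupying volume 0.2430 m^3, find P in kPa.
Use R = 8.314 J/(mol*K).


P = nRT/V = 1.6340 * 8.314 * 286.0100 / 0.2430
= 3885.4676 / 0.2430 = 15989.5785 Pa = 15.9896 kPa

15.9896 kPa


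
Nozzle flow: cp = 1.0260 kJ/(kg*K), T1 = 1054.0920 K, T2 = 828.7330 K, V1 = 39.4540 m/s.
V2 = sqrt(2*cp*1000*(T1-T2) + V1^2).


dT = 225.3590 K
2*cp*1000*dT = 462436.6680
V1^2 = 1556.6181
V2 = sqrt(463993.2861) = 681.1705 m/s

681.1705 m/s


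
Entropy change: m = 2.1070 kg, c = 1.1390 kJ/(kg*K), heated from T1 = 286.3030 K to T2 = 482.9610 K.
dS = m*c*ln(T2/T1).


T2/T1 = 1.6869
ln(T2/T1) = 0.5229
dS = 2.1070 * 1.1390 * 0.5229 = 1.2549 kJ/K

1.2549 kJ/K


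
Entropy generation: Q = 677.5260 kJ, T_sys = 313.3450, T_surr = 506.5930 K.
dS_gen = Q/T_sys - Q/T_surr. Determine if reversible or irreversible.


dS_sys = 677.5260/313.3450 = 2.1622 kJ/K
dS_surr = -677.5260/506.5930 = -1.3374 kJ/K
dS_gen = 2.1622 - 1.3374 = 0.8248 kJ/K (irreversible)

dS_gen = 0.8248 kJ/K, irreversible


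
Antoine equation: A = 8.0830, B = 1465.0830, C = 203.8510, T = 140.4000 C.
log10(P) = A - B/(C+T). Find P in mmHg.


C+T = 344.2510
B/(C+T) = 4.2559
log10(P) = 8.0830 - 4.2559 = 3.8271
P = 10^3.8271 = 6716.5010 mmHg

6716.5010 mmHg


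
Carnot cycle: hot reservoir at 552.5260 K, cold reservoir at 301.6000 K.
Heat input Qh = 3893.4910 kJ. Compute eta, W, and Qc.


eta = 1 - 301.6000/552.5260 = 0.4541
W = 0.4541 * 3893.4910 = 1768.2030 kJ
Qc = 3893.4910 - 1768.2030 = 2125.2880 kJ

eta = 45.4143%, W = 1768.2030 kJ, Qc = 2125.2880 kJ


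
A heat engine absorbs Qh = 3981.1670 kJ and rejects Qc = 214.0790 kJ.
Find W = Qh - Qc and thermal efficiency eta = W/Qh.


W = 3981.1670 - 214.0790 = 3767.0880 kJ
eta = 3767.0880 / 3981.1670 = 0.9462 = 94.6227%

W = 3767.0880 kJ, eta = 94.6227%


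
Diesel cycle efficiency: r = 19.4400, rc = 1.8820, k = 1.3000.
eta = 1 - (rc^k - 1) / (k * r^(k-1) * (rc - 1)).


r^(k-1) = 2.4356
rc^k = 2.2751
eta = 0.5434 = 54.3404%

54.3404%


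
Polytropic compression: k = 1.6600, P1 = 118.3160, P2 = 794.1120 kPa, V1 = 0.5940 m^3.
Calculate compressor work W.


(k-1)/k = 0.3976
(P2/P1)^exp = 2.1318
W = 2.5152 * 118.3160 * 0.5940 * (2.1318 - 1) = 200.0586 kJ

200.0586 kJ


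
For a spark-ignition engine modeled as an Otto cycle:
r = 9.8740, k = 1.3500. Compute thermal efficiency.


r^(k-1) = 2.2288
eta = 1 - 1/2.2288 = 0.5513 = 55.1330%

55.1330%


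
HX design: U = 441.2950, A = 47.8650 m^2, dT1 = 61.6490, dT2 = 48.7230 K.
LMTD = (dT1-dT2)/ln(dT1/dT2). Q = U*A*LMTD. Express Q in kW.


LMTD = 54.9328 K
Q = 441.2950 * 47.8650 * 54.9328 = 1160322.1136 W = 1160.3221 kW

1160.3221 kW


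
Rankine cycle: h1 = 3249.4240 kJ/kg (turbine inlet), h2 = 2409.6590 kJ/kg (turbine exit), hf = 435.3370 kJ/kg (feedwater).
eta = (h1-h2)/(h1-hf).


W = 839.7650 kJ/kg
Q_in = 2814.0870 kJ/kg
eta = 0.2984 = 29.8415%

eta = 29.8415%


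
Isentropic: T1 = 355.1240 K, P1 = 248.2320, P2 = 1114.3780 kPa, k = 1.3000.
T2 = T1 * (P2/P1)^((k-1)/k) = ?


(k-1)/k = 0.2308
(P2/P1)^exp = 1.4142
T2 = 355.1240 * 1.4142 = 502.2060 K

502.2060 K


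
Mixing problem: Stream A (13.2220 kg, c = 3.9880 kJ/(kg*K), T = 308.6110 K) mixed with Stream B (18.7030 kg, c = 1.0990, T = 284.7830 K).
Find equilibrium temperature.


num = 22126.4529
den = 73.2839
Tf = 301.9277 K

301.9277 K


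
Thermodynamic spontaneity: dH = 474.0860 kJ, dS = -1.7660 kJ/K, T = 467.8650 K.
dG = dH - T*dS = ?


T*dS = 467.8650 * -1.7660 = -826.2496 kJ
dG = 474.0860 + 826.2496 = 1300.3356 kJ (non-spontaneous)

dG = 1300.3356 kJ, non-spontaneous


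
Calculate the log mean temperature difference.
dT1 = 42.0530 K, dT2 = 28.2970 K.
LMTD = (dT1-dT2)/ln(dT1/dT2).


dT1/dT2 = 1.4861
ln(dT1/dT2) = 0.3962
LMTD = 13.7560 / 0.3962 = 34.7220 K

34.7220 K


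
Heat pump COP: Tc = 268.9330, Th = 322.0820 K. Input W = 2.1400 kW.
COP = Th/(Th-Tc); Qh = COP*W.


COP = 322.0820 / 53.1490 = 6.0600
Qh = 6.0600 * 2.1400 = 12.9684 kW

COP = 6.0600, Qh = 12.9684 kW


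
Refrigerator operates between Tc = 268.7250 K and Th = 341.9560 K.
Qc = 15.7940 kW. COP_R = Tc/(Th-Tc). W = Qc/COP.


COP = 268.7250 / 73.2310 = 3.6696
W = 15.7940 / 3.6696 = 4.3041 kW

COP = 3.6696, W = 4.3041 kW


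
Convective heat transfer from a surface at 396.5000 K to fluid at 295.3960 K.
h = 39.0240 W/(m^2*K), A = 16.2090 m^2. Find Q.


dT = 101.1040 K
Q = 39.0240 * 16.2090 * 101.1040 = 63952.3258 W

63952.3258 W


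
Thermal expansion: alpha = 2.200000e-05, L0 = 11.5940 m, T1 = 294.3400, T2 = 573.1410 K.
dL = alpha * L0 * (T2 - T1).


dT = 278.8010 K
dL = 2.200000e-05 * 11.5940 * 278.8010 = 0.071113 m
L_final = 11.665113 m

dL = 0.071113 m


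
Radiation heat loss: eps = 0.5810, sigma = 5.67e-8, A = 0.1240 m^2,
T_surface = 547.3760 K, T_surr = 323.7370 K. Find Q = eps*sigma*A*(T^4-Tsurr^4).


T^4 = 8.9772e+10
Tsurr^4 = 1.0984e+10
Q = 0.5810 * 5.67e-8 * 0.1240 * 7.8788e+10 = 321.8416 W

321.8416 W


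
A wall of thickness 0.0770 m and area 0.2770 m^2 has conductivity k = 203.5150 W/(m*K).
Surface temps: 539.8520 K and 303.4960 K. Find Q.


dT = 236.3560 K
Q = 203.5150 * 0.2770 * 236.3560 / 0.0770 = 173042.2286 W

173042.2286 W


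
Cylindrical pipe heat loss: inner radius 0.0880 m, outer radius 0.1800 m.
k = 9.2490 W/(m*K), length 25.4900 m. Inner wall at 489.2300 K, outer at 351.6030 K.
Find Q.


dT = 137.6270 K
ln(ro/ri) = 0.7156
Q = 2*pi*9.2490*25.4900*137.6270 / 0.7156 = 284882.4101 W

284882.4101 W


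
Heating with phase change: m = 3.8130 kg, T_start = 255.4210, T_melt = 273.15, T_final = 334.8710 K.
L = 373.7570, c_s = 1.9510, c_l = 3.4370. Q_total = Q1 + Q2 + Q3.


Q1 (sensible, solid) = 3.8130 * 1.9510 * 17.7290 = 131.8889 kJ
Q2 (latent) = 3.8130 * 373.7570 = 1425.1354 kJ
Q3 (sensible, liquid) = 3.8130 * 3.4370 * 61.7210 = 808.8710 kJ
Q_total = 2365.8954 kJ

2365.8954 kJ


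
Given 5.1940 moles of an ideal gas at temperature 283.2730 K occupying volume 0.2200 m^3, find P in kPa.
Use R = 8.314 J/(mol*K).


P = nRT/V = 5.1940 * 8.314 * 283.2730 / 0.2200
= 12232.5542 / 0.2200 = 55602.5189 Pa = 55.6025 kPa

55.6025 kPa


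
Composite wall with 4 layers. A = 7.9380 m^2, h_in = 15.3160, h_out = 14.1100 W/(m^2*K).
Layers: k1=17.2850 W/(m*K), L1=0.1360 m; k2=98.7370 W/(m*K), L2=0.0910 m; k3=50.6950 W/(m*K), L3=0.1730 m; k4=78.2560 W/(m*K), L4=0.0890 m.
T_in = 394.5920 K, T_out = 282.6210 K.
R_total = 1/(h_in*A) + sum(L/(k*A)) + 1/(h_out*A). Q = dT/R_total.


R_conv_in = 1/(15.3160*7.9380) = 0.0082
R_1 = 0.1360/(17.2850*7.9380) = 0.0010
R_2 = 0.0910/(98.7370*7.9380) = 0.0001
R_3 = 0.1730/(50.6950*7.9380) = 0.0004
R_4 = 0.0890/(78.2560*7.9380) = 0.0001
R_conv_out = 1/(14.1100*7.9380) = 0.0089
R_total = 0.0188 K/W
Q = 111.9710 / 0.0188 = 5945.2231 W

R_total = 0.0188 K/W, Q = 5945.2231 W


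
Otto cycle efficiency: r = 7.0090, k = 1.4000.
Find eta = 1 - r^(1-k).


r^(k-1) = 2.1790
eta = 1 - 1/2.1790 = 0.5411 = 54.1079%

54.1079%


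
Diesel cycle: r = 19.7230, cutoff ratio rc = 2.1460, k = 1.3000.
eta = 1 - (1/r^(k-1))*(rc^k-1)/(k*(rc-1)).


r^(k-1) = 2.4462
rc^k = 2.6985
eta = 0.5339 = 53.3942%

53.3942%


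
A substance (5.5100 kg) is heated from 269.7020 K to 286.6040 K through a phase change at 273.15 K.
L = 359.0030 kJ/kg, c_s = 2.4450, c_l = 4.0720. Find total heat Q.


Q1 (sensible, solid) = 5.5100 * 2.4450 * 3.4480 = 46.4513 kJ
Q2 (latent) = 5.5100 * 359.0030 = 1978.1065 kJ
Q3 (sensible, liquid) = 5.5100 * 4.0720 * 13.4540 = 301.8636 kJ
Q_total = 2326.4214 kJ

2326.4214 kJ


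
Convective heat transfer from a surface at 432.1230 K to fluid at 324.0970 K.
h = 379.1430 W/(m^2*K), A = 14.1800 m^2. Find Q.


dT = 108.0260 K
Q = 379.1430 * 14.1800 * 108.0260 = 580774.5384 W

580774.5384 W


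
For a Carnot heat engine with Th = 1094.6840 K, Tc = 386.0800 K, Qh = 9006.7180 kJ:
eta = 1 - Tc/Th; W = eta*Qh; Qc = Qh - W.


eta = 1 - 386.0800/1094.6840 = 0.6473
W = 0.6473 * 9006.7180 = 5830.1724 kJ
Qc = 9006.7180 - 5830.1724 = 3176.5456 kJ

eta = 64.7314%, W = 5830.1724 kJ, Qc = 3176.5456 kJ


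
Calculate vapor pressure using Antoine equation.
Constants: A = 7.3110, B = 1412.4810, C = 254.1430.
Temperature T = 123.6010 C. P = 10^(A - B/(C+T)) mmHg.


C+T = 377.7440
B/(C+T) = 3.7393
log10(P) = 7.3110 - 3.7393 = 3.5717
P = 10^3.5717 = 3730.3138 mmHg

3730.3138 mmHg


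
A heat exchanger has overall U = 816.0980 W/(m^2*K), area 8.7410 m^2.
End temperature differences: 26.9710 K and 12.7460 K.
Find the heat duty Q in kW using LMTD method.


LMTD = 18.9782 K
Q = 816.0980 * 8.7410 * 18.9782 = 135381.1381 W = 135.3811 kW

135.3811 kW


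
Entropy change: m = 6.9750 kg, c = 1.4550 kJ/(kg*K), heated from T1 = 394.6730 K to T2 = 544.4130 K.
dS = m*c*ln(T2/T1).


T2/T1 = 1.3794
ln(T2/T1) = 0.3217
dS = 6.9750 * 1.4550 * 0.3217 = 3.2643 kJ/K

3.2643 kJ/K


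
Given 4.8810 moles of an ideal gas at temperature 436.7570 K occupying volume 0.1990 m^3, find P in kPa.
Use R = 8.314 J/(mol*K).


P = nRT/V = 4.8810 * 8.314 * 436.7570 / 0.1990
= 17723.8760 / 0.1990 = 89064.7033 Pa = 89.0647 kPa

89.0647 kPa


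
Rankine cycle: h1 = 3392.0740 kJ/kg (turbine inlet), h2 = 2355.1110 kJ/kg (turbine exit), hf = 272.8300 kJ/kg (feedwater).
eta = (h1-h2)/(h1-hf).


W = 1036.9630 kJ/kg
Q_in = 3119.2440 kJ/kg
eta = 0.3324 = 33.2440%

eta = 33.2440%


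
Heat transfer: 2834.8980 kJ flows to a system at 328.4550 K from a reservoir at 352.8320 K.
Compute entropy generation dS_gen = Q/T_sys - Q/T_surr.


dS_sys = 2834.8980/328.4550 = 8.6310 kJ/K
dS_surr = -2834.8980/352.8320 = -8.0347 kJ/K
dS_gen = 8.6310 - 8.0347 = 0.5963 kJ/K (irreversible)

dS_gen = 0.5963 kJ/K, irreversible


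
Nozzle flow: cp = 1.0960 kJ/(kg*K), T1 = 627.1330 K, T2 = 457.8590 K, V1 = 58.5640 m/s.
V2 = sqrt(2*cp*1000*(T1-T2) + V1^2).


dT = 169.2740 K
2*cp*1000*dT = 371048.6080
V1^2 = 3429.7421
V2 = sqrt(374478.3501) = 611.9464 m/s

611.9464 m/s


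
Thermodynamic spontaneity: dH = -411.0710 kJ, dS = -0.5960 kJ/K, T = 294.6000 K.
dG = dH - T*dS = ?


T*dS = 294.6000 * -0.5960 = -175.5816 kJ
dG = -411.0710 + 175.5816 = -235.4894 kJ (spontaneous)

dG = -235.4894 kJ, spontaneous


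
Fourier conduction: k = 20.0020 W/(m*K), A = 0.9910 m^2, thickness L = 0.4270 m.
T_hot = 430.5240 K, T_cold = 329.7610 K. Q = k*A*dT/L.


dT = 100.7630 K
Q = 20.0020 * 0.9910 * 100.7630 / 0.4270 = 4677.5700 W

4677.5700 W


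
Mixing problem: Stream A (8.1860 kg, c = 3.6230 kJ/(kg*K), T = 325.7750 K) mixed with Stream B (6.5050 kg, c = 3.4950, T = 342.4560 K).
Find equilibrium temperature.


num = 17447.5238
den = 52.3929
Tf = 333.0134 K

333.0134 K


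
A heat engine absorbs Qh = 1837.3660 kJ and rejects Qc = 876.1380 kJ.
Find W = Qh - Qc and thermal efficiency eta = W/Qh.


W = 1837.3660 - 876.1380 = 961.2280 kJ
eta = 961.2280 / 1837.3660 = 0.5232 = 52.3155%

W = 961.2280 kJ, eta = 52.3155%


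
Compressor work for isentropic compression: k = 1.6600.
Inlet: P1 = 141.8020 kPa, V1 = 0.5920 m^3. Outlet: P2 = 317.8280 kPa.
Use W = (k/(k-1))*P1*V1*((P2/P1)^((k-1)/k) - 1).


(k-1)/k = 0.3976
(P2/P1)^exp = 1.3783
W = 2.5152 * 141.8020 * 0.5920 * (1.3783 - 1) = 79.8843 kJ

79.8843 kJ


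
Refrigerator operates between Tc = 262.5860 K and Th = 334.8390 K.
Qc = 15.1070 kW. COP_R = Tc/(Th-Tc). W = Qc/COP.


COP = 262.5860 / 72.2530 = 3.6343
W = 15.1070 / 3.6343 = 4.1568 kW

COP = 3.6343, W = 4.1568 kW


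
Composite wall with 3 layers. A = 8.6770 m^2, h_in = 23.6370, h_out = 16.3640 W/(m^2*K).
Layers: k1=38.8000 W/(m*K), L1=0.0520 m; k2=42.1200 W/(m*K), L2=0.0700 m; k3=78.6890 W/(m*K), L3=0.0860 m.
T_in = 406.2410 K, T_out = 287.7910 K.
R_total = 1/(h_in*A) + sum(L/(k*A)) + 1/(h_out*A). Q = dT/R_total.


R_conv_in = 1/(23.6370*8.6770) = 0.0049
R_1 = 0.0520/(38.8000*8.6770) = 0.0002
R_2 = 0.0700/(42.1200*8.6770) = 0.0002
R_3 = 0.0860/(78.6890*8.6770) = 0.0001
R_conv_out = 1/(16.3640*8.6770) = 0.0070
R_total = 0.0124 K/W
Q = 118.4500 / 0.0124 = 9559.8347 W

R_total = 0.0124 K/W, Q = 9559.8347 W


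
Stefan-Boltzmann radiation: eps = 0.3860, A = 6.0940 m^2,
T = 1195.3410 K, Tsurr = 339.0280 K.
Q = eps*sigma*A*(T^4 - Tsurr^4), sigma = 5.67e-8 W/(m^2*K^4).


T^4 = 2.0416e+12
Tsurr^4 = 1.3211e+10
Q = 0.3860 * 5.67e-8 * 6.0940 * 2.0284e+12 = 270533.2203 W

270533.2203 W


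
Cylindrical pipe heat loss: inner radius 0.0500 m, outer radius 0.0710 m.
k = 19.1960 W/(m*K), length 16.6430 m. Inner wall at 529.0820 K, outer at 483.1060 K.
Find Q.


dT = 45.9760 K
ln(ro/ri) = 0.3507
Q = 2*pi*19.1960*16.6430*45.9760 / 0.3507 = 263191.0114 W

263191.0114 W


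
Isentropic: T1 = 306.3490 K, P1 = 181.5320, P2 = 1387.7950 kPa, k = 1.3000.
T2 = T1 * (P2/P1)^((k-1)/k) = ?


(k-1)/k = 0.2308
(P2/P1)^exp = 1.5990
T2 = 306.3490 * 1.5990 = 489.8595 K

489.8595 K


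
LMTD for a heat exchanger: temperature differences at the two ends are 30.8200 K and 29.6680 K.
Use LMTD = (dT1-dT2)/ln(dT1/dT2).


dT1/dT2 = 1.0388
ln(dT1/dT2) = 0.0381
LMTD = 1.1520 / 0.0381 = 30.2403 K

30.2403 K


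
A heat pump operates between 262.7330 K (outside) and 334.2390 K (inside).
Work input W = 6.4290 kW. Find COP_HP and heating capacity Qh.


COP = 334.2390 / 71.5060 = 4.6743
Qh = 4.6743 * 6.4290 = 30.0509 kW

COP = 4.6743, Qh = 30.0509 kW


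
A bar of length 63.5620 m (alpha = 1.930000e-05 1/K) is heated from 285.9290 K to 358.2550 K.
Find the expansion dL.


dT = 72.3260 K
dL = 1.930000e-05 * 63.5620 * 72.3260 = 0.088726 m
L_final = 63.650726 m

dL = 0.088726 m


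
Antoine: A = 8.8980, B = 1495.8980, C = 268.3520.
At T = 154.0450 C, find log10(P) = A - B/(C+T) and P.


C+T = 422.3970
B/(C+T) = 3.5415
log10(P) = 8.8980 - 3.5415 = 5.3565
P = 10^5.3565 = 227273.9491 mmHg

227273.9491 mmHg


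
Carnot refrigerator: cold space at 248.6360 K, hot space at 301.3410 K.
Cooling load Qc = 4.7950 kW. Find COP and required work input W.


COP = 248.6360 / 52.7050 = 4.7175
W = 4.7950 / 4.7175 = 1.0164 kW

COP = 4.7175, W = 1.0164 kW


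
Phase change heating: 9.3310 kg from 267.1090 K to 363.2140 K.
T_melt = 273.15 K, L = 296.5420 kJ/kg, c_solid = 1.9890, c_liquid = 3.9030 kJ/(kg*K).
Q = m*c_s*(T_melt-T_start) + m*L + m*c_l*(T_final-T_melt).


Q1 (sensible, solid) = 9.3310 * 1.9890 * 6.0410 = 112.1171 kJ
Q2 (latent) = 9.3310 * 296.5420 = 2767.0334 kJ
Q3 (sensible, liquid) = 9.3310 * 3.9030 * 90.0640 = 3280.0312 kJ
Q_total = 6159.1817 kJ

6159.1817 kJ


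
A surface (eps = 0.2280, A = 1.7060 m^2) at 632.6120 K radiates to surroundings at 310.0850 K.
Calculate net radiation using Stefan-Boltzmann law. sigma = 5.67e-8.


T^4 = 1.6016e+11
Tsurr^4 = 9.2453e+09
Q = 0.2280 * 5.67e-8 * 1.7060 * 1.5091e+11 = 3328.3097 W

3328.3097 W


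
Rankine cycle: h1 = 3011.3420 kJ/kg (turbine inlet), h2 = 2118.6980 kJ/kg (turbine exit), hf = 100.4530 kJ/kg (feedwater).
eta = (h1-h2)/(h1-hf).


W = 892.6440 kJ/kg
Q_in = 2910.8890 kJ/kg
eta = 0.3067 = 30.6657%

eta = 30.6657%


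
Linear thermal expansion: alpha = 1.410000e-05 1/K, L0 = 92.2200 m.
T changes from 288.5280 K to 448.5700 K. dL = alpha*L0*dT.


dT = 160.0420 K
dL = 1.410000e-05 * 92.2200 * 160.0420 = 0.208103 m
L_final = 92.428103 m

dL = 0.208103 m


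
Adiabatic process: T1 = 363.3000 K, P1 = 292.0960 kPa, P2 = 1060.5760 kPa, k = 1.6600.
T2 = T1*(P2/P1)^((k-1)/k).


(k-1)/k = 0.3976
(P2/P1)^exp = 1.6698
T2 = 363.3000 * 1.6698 = 606.6280 K

606.6280 K


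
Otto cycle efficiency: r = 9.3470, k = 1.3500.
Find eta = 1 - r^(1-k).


r^(k-1) = 2.1864
eta = 1 - 1/2.1864 = 0.5426 = 54.2633%

54.2633%


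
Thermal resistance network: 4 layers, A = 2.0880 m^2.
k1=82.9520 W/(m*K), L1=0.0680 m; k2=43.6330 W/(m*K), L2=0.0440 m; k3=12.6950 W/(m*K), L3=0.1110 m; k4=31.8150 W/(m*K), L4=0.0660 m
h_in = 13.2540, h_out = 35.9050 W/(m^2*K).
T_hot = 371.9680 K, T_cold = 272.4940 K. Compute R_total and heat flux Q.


R_conv_in = 1/(13.2540*2.0880) = 0.0361
R_1 = 0.0680/(82.9520*2.0880) = 0.0004
R_2 = 0.0440/(43.6330*2.0880) = 0.0005
R_3 = 0.1110/(12.6950*2.0880) = 0.0042
R_4 = 0.0660/(31.8150*2.0880) = 0.0010
R_conv_out = 1/(35.9050*2.0880) = 0.0133
R_total = 0.0555 K/W
Q = 99.4740 / 0.0555 = 1791.3590 W

R_total = 0.0555 K/W, Q = 1791.3590 W


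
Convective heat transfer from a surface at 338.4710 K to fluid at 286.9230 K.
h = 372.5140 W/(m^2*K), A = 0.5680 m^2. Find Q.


dT = 51.5480 K
Q = 372.5140 * 0.5680 * 51.5480 = 10906.9357 W

10906.9357 W
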